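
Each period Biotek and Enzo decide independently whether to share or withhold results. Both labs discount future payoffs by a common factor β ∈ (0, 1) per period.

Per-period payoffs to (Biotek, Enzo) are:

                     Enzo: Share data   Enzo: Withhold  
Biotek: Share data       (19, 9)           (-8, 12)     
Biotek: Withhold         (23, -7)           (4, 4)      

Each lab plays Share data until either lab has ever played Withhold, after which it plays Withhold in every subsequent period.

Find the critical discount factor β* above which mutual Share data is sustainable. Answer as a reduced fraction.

3/8

Biotek's threshold: (23−19)/(23−4) = 4/19.
Enzo's threshold: (12−9)/(12−4) = 3/8.
4/19 < 3/8, so Enzo binds and β* = 3/8.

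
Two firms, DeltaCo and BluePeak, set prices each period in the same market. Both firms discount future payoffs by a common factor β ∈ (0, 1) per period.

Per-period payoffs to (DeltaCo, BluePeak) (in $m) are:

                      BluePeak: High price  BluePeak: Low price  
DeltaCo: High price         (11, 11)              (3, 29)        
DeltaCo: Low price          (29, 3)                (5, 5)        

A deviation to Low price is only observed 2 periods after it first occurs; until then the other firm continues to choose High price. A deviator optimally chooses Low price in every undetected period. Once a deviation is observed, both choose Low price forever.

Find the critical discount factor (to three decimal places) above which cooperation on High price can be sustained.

The best deviation is to choose Low price for all 2 undetected periods, earning 29 each, then 5 forever once detected.
Deviation value: 29(1−β^2)/(1−β) + 5β^2/(1−β); cooperation value: 11/(1−β).
IC: 11 ≥ 29(1−β^2) + 5β^2 = 29 − 24β^2.
So β^2 ≥ 18/24 = 3/4, giving β ≥ (3/4)^(1/2) ≈ 0.866.

0.866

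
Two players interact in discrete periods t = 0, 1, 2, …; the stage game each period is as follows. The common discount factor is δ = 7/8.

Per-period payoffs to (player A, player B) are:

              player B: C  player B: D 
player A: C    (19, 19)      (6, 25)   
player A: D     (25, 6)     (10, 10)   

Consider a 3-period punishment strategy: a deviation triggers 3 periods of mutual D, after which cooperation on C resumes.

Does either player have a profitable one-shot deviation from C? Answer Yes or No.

No

IC: δ+…+δ^3 ≥ (25−19)/(19−10) = 2/3.
At δ = 7/8: partial sum = 2.3105 ≥ 0.6667. Cooperation sustainable.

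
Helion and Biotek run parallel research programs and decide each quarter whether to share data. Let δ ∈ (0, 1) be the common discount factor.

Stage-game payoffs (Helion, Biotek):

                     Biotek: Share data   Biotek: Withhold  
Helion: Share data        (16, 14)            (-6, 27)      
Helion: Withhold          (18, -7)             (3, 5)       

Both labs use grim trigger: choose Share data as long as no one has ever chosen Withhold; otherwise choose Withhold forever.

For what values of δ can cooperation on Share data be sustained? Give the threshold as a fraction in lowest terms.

13/22

Helion: cooperation gives 16 each period; deviation gives 18 once then 3 forever.
  16/(1−δ) ≥ 18 + 3δ/(1−δ) ⇒ δ ≥ 2/15.
Biotek: cooperation gives 14 each period; deviation gives 27 once then 5 forever.
  δ ≥ 13/22.
Both must hold, so the binding constraint is Biotek's: δ ≥ 13/22.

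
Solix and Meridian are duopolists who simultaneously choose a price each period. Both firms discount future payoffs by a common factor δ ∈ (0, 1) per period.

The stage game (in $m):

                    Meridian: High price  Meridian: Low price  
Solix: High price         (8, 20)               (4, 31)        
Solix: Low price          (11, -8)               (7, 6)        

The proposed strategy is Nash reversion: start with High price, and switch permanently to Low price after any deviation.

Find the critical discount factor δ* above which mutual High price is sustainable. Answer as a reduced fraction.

3/4

For Solix: deviation gain 11−8 = 3, per-period punishment loss 8−7 = 1. IC gives δ ≥ 3/4.
For Meridian: gain 11, loss 14 per period, so δ ≥ 11/25.
The tighter constraint is Solix's, so cooperation needs δ ≥ 3/4.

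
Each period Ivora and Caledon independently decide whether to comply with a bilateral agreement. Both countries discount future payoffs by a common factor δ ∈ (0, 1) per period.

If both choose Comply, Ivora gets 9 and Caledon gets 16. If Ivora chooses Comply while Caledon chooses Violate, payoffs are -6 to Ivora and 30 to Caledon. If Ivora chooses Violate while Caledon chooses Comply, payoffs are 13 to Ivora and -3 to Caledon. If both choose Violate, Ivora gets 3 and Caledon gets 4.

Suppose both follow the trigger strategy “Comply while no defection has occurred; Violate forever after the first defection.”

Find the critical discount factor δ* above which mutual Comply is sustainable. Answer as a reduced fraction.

For Ivora: deviation gain 13−9 = 4, per-period punishment loss 9−3 = 6. IC gives δ ≥ 4/10 = 2/5.
For Caledon: gain 14, loss 12 per period, so δ ≥ 14/26 = 7/13.
The tighter constraint is Caledon's, so cooperation needs δ ≥ 7/13.

7/13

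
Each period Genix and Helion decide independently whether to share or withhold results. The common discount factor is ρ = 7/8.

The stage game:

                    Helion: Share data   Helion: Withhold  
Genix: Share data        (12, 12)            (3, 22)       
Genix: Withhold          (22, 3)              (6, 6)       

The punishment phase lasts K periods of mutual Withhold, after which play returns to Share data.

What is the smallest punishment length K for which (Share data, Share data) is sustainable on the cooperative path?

3

No profitable deviation requires (12−6)(ρ+…+ρ^K) ≥ 22−12, i.e. ρ+…+ρ^K ≥ 5/3 ≈ 1.6667.
With ρ = 7/8, the partial sums are K=1: 0.8750, K=2: 1.6406, K=3: 2.3105.
K = 3 is the first length at which the sum reaches 1.6667.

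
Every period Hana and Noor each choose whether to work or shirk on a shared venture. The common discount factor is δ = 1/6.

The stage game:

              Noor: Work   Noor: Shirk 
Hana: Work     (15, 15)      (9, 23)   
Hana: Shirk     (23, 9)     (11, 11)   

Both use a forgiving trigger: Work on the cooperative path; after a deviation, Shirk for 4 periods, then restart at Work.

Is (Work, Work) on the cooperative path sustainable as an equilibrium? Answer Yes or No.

IC: δ+…+δ^4 ≥ (23−15)/(15−11) = 2.
At δ = 1/6: partial sum = 0.1998 < 2.0000. Cooperation not sustainable.

No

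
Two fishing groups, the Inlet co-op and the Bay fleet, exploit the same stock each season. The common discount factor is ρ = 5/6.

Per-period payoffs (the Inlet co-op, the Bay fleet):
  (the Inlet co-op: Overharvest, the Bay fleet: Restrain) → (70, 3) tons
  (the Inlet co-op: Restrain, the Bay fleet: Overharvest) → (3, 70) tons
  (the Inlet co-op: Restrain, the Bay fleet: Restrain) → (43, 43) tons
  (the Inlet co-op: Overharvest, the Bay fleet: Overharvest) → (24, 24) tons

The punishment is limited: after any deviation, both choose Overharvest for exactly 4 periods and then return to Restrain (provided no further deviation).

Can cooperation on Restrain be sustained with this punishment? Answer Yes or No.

Comparing payoff streams over the 5 periods until play realigns: cooperate → 43(1+ρ+…+ρ^4); deviate → 70 + 24(ρ+…+ρ^4).
Cooperation is sustained iff (43−24)(ρ+…+ρ^4) ≥ 70−43.
ρ+…+ρ^4 = 5/6·(1−(5/6)^4)/(1−5/6) = 2.5887, and (70−43)/(43−24) = 1.4211.
2.5887 ≥ 1.4211, so cooperation is sustainable.

Yes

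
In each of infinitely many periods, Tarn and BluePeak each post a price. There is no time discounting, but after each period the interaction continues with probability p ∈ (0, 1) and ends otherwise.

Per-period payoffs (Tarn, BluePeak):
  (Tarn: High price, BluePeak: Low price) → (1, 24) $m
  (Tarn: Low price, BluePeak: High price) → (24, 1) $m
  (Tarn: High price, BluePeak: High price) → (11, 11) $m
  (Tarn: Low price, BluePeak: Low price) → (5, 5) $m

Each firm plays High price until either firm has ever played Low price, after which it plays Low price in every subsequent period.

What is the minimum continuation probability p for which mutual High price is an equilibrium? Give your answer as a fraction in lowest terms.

Expected cooperation value is 11 + p·11 + p²·11 + … = 11/(1−p); deviation gives 24 + p·5/(1−p).
11 ≥ 24(1−p) + 5p ⇒ 19p ≥ 13 ⇒ p ≥ 13/19.

13/19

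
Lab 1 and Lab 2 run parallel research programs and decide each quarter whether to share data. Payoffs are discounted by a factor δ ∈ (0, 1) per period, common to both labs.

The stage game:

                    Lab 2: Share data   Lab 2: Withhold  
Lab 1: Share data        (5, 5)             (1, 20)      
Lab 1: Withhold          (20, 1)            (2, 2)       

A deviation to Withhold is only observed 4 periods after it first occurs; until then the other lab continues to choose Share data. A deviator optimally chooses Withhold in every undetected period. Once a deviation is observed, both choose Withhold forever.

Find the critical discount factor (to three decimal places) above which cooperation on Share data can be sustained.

Deviating for the 4 undetected periods gains 20−5 = 15 per period over cooperation, then loses 5−2 = 3 per period forever once punishment starts.
Gain: 15(1 + δ + … + δ^3); loss: 3·δ^4/(1−δ).
No profitable deviation ⇔ 15(1−δ^4) ≤ 3·δ^4, i.e. δ^4 ≥ 15/(15+3) = 5/6.
Hence δ ≥ (5/6)^(1/4) ≈ 0.955.

0.955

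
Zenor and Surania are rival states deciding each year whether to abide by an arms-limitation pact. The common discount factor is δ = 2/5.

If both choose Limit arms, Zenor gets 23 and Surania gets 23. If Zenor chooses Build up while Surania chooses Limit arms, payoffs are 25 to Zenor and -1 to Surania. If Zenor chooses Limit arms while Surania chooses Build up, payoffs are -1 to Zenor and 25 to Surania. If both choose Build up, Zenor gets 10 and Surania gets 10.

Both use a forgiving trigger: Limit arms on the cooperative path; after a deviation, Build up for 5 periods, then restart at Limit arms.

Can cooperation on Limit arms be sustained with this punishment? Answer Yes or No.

IC: δ+…+δ^5 ≥ (25−23)/(23−10) = 2/13.
At δ = 2/5: partial sum = 0.6598 ≥ 0.1538. Cooperation sustainable.

Yes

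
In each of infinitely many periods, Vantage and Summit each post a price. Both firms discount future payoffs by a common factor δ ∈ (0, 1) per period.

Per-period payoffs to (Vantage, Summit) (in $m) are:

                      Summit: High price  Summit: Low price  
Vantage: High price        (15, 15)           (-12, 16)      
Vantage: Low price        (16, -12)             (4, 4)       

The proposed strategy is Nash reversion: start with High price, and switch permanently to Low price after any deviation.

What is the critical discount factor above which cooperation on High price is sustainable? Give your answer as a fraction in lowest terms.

1/12

Cooperation forever yields 15 each period: 15/(1−δ).
Deviating yields 16 once, then 4 forever: 16 + 4δ/(1−δ).
No profitable deviation requires 15/(1−δ) ≥ 16 + 4δ/(1−δ).
Multiplying by (1−δ): 15 ≥ 16(1−δ) + 4δ = 16 − 12δ.
So 12δ ≥ 1, i.e. δ ≥ 1/12.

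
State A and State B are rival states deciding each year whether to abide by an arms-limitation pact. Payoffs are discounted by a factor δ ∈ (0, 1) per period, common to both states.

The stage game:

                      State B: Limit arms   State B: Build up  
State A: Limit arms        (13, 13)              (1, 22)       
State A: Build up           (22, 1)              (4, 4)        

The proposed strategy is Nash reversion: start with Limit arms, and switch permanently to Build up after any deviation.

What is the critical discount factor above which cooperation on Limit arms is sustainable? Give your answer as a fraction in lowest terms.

13/(1−δ) ≥ 22 + 4δ/(1−δ)
13 ≥ 22 − 18δ
δ ≥ 9/18 = 1/2.

1/2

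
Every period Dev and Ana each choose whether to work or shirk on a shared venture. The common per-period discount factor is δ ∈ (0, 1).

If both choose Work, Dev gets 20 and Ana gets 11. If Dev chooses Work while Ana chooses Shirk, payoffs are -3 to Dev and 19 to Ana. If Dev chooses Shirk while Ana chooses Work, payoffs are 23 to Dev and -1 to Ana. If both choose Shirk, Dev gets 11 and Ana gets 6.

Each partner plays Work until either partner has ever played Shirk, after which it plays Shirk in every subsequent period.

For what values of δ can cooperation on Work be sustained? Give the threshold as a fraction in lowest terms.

For Dev: deviation gain 23−20 = 3, per-period punishment loss 20−11 = 9. IC gives δ ≥ 3/12 = 1/4.
For Ana: gain 8, loss 5 per period, so δ ≥ 8/13.
The tighter constraint is Ana's, so cooperation needs δ ≥ 8/13.

8/13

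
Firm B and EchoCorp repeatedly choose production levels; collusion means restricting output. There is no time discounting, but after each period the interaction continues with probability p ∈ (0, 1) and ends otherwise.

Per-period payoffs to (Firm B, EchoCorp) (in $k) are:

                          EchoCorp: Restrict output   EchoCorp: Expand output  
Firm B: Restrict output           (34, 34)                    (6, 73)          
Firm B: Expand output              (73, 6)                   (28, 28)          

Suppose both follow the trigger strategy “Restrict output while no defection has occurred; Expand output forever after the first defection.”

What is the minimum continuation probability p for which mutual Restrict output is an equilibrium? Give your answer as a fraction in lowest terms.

Expected cooperation value is 34 + p·34 + p²·34 + … = 34/(1−p); deviation gives 73 + p·28/(1−p).
34 ≥ 73(1−p) + 28p ⇒ 45p ≥ 39 ⇒ p ≥ 39/45 = 13/15.

13/15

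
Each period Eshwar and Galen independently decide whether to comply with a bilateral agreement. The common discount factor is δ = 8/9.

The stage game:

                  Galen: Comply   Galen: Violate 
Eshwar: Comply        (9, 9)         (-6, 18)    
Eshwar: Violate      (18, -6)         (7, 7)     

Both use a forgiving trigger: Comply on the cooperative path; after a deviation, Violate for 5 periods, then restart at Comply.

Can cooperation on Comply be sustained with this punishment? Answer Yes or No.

Comparing payoff streams over the 6 periods until play realigns: cooperate → 9(1+δ+…+δ^5); deviate → 18 + 7(δ+…+δ^5).
Cooperation is sustained iff (9−7)(δ+…+δ^5) ≥ 18−9.
δ+…+δ^5 = 8/9·(1−(8/9)^5)/(1−8/9) = 3.5606, and (18−9)/(9−7) = 4.5000.
3.5606 < 4.5000, so cooperation is not sustainable.

No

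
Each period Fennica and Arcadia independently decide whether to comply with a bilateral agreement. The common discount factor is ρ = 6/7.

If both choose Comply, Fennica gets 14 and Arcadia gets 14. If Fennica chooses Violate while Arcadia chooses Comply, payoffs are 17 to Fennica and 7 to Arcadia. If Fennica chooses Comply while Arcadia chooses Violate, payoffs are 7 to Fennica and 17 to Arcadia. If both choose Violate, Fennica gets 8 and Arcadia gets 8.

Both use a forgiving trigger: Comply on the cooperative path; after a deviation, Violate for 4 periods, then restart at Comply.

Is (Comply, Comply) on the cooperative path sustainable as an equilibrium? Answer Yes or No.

Comparing payoff streams over the 5 periods until play realigns: cooperate → 14(1+ρ+…+ρ^4); deviate → 17 + 8(ρ+…+ρ^4).
Cooperation is sustained iff (14−8)(ρ+…+ρ^4) ≥ 17−14.
ρ+…+ρ^4 = 6/7·(1−(6/7)^4)/(1−6/7) = 2.7613, and (17−14)/(14−8) = 0.5000.
2.7613 ≥ 0.5000, so cooperation is sustainable.

Yes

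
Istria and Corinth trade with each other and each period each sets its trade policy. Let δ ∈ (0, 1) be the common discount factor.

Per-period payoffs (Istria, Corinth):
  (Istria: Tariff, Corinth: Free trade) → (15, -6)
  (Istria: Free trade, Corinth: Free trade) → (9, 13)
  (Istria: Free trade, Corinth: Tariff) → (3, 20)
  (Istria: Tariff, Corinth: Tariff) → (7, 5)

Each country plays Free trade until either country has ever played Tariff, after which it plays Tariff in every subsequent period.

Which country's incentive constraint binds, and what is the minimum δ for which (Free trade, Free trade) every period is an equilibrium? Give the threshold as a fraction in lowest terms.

Istria's threshold: (15−9)/(15−7) = 3/4.
Corinth's threshold: (20−13)/(20−5) = 7/15.
3/4 > 7/15, so Istria binds and δ* = 3/4.

Istria; δ ≥ 3/4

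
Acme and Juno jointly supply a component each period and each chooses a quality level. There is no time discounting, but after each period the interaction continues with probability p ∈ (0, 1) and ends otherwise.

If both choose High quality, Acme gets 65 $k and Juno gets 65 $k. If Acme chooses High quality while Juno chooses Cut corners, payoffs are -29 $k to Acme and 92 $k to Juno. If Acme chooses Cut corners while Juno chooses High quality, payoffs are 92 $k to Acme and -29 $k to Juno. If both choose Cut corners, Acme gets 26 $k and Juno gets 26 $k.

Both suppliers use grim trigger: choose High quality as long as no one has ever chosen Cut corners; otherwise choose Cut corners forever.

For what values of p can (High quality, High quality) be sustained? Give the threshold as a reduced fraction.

9/22

Expected cooperation value is 65 + p·65 + p²·65 + … = 65/(1−p); deviation gives 92 + p·26/(1−p).
65 ≥ 92(1−p) + 26p ⇒ 66p ≥ 27 ⇒ p ≥ 27/66 = 9/22.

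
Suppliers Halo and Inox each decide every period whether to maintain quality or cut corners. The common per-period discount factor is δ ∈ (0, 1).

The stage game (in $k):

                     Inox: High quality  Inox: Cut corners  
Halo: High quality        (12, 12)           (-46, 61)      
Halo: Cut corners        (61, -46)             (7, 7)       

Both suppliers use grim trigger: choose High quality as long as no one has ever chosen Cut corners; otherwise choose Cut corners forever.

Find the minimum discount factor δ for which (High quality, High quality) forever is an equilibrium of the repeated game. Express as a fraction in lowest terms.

One-period gain from deviating is 61 − 12 = 49. The loss is 12 − 7 = 5 in every subsequent period, with present value 5·δ/(1−δ).
Deviation is unprofitable when 5·δ/(1−δ) ≥ 49, i.e. δ/(1−δ) ≥ 49/5.
Equivalently δ ≥ 49/(49+5) = 49/54.

49/54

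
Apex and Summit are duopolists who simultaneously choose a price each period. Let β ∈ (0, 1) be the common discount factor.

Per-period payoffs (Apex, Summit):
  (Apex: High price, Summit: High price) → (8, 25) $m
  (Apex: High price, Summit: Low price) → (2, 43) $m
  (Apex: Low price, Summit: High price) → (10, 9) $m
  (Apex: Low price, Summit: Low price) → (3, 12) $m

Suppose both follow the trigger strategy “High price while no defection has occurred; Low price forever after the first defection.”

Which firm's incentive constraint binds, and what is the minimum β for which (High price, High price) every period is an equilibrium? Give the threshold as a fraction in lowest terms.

Apex's threshold: (10−8)/(10−3) = 2/7.
Summit's threshold: (43−25)/(43−12) = 18/31.
2/7 < 18/31, so Summit binds and β* = 18/31.

Summit; β ≥ 18/31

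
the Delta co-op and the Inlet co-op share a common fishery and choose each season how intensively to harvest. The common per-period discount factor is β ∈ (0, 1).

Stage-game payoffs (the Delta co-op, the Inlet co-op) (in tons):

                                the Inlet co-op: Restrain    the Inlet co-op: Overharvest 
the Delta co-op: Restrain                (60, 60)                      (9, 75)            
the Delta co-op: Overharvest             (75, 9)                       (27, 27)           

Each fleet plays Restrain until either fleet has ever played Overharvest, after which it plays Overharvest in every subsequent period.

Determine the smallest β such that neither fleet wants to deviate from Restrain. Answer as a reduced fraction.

5/16

One-period gain from deviating is 75 − 60 = 15. The loss is 60 − 27 = 33 in every subsequent period, with present value 33·β/(1−β).
Deviation is unprofitable when 33·β/(1−β) ≥ 15, i.e. β/(1−β) ≥ 5/11.
Equivalently β ≥ 15/(15+33) = 5/16.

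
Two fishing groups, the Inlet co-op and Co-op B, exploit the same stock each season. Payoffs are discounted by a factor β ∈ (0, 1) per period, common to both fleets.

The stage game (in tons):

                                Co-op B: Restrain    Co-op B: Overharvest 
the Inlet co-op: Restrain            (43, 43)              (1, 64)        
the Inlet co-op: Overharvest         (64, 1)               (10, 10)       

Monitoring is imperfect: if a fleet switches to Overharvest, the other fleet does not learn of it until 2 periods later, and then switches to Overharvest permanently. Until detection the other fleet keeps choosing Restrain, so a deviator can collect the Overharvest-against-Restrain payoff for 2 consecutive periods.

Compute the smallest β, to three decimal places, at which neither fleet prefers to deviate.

The best deviation is to choose Overharvest for all 2 undetected periods, earning 64 each, then 10 forever once detected.
Deviation value: 64(1−β^2)/(1−β) + 10β^2/(1−β); cooperation value: 43/(1−β).
IC: 43 ≥ 64(1−β^2) + 10β^2 = 64 − 54β^2.
So β^2 ≥ 21/54 = 7/18, giving β ≥ (7/18)^(1/2) ≈ 0.624.

0.624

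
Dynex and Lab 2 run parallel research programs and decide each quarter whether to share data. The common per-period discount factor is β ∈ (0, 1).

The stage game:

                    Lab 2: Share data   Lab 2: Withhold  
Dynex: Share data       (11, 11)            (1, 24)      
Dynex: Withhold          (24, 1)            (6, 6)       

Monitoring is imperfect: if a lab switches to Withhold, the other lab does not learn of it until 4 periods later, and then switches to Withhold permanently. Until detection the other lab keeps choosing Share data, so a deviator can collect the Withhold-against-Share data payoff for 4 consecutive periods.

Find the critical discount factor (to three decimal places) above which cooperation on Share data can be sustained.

0.922

The best deviation is to choose Withhold for all 4 undetected periods, earning 24 each, then 6 forever once detected.
Deviation value: 24(1−β^4)/(1−β) + 6β^4/(1−β); cooperation value: 11/(1−β).
IC: 11 ≥ 24(1−β^4) + 6β^4 = 24 − 18β^4.
So β^4 ≥ 13/18, giving β ≥ (13/18)^(1/4) ≈ 0.922.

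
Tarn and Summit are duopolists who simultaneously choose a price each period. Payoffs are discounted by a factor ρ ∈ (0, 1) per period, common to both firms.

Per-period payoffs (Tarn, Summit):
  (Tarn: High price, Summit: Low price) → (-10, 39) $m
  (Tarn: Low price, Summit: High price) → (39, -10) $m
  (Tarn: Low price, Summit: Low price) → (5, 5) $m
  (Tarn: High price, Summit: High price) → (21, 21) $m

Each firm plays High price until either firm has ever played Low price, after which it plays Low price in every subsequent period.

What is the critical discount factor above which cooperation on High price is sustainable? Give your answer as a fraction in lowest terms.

9/17

One-period gain from deviating is 39 − 21 = 18. The loss is 21 − 5 = 16 in every subsequent period, with present value 16·ρ/(1−ρ).
Deviation is unprofitable when 16·ρ/(1−ρ) ≥ 18, i.e. ρ/(1−ρ) ≥ 9/8.
Equivalently ρ ≥ 18/(18+16) = 9/17.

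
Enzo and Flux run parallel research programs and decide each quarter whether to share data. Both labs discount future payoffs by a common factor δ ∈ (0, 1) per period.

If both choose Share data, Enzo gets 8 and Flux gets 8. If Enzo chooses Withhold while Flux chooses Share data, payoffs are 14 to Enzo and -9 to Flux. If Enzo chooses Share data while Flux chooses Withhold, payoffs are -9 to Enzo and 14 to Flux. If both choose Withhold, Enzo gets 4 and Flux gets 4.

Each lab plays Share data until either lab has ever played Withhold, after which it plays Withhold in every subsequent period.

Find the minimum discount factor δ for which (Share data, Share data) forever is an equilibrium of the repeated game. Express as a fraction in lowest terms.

Under grim trigger the critical discount factor is (T−C)/(T−P) with T = 14, C = 8, P = 4.
δ* = (14−8)/(14−4) = 6/10 = 3/5.

3/5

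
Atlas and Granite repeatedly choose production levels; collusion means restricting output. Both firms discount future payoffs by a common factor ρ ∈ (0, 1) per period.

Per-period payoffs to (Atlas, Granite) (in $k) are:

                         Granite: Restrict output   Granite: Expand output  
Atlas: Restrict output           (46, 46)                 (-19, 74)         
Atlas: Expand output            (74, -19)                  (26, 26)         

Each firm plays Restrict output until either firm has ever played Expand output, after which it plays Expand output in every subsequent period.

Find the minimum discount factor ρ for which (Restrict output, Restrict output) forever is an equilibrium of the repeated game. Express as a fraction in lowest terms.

Cooperation forever yields 46 each period: 46/(1−ρ).
Deviating yields 74 once, then 26 forever: 74 + 26ρ/(1−ρ).
No profitable deviation requires 46/(1−ρ) ≥ 74 + 26ρ/(1−ρ).
Multiplying by (1−ρ): 46 ≥ 74(1−ρ) + 26ρ = 74 − 48ρ.
So 48ρ ≥ 28, i.e. ρ ≥ 28/48 = 7/12.

7/12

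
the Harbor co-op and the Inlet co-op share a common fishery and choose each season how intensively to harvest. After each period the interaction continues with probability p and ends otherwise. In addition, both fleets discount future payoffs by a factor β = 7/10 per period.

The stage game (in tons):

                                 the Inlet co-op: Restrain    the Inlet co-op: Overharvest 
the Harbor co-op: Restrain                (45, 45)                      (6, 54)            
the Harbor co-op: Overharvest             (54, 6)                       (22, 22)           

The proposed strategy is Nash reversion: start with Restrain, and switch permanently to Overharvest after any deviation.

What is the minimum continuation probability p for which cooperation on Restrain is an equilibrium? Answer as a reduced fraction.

45/112

With continuation probability p and discount β, the effective per-period discount factor is βp.
Grim-trigger IC: βp ≥ (54−45)/(54−22) = 9/32.
So p ≥ (9/32)/(7/10) = 45/112.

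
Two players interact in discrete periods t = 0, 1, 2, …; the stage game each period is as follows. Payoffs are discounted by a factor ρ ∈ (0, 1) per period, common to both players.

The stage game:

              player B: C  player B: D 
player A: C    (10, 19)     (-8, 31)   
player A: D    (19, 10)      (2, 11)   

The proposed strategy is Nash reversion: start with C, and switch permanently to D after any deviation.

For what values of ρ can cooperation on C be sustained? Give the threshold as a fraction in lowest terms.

player A: cooperation gives 10 each period; deviation gives 19 once then 2 forever.
  10/(1−ρ) ≥ 19 + 2ρ/(1−ρ) ⇒ ρ ≥ 9/17.
player B: cooperation gives 19 each period; deviation gives 31 once then 11 forever.
  ρ ≥ 12/20 = 3/5.
Both must hold, so the binding constraint is player B's: ρ ≥ 3/5.

3/5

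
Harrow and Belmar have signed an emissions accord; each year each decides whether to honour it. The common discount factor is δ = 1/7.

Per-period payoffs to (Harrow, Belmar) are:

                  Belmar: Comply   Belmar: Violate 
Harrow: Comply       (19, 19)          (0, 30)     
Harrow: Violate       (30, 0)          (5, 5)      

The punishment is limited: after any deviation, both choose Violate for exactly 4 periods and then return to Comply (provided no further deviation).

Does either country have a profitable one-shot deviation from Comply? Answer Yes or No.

Yes

IC: δ+…+δ^4 ≥ (30−19)/(19−5) = 11/14.
At δ = 1/7: partial sum = 0.1666 < 0.7857. Cooperation not sustainable.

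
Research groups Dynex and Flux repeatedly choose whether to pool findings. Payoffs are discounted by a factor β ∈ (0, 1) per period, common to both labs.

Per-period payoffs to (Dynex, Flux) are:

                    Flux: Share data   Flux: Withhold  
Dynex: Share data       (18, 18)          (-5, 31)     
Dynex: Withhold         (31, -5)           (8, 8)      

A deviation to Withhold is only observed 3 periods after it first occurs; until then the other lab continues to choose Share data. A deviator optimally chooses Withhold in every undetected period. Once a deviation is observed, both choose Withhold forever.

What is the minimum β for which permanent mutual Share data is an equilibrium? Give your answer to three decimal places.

Deviating for the 3 undetected periods gains 31−18 = 13 per period over cooperation, then loses 18−8 = 10 per period forever once punishment starts.
Gain: 13(1 + β + … + β^2); loss: 10·β^3/(1−β).
No profitable deviation ⇔ 13(1−β^3) ≤ 10·β^3, i.e. β^3 ≥ 13/(13+10) = 13/23.
Hence β ≥ (13/23)^(1/3) ≈ 0.827.

0.827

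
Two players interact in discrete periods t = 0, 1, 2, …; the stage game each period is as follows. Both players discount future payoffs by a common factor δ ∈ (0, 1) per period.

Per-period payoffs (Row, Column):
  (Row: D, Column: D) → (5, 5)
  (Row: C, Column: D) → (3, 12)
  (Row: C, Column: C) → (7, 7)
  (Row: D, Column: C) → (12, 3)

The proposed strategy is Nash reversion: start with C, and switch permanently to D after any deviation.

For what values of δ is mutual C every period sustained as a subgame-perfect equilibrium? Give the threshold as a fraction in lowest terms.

5/7

Cooperation forever yields 7 each period: 7/(1−δ).
Deviating yields 12 once, then 5 forever: 12 + 5δ/(1−δ).
No profitable deviation requires 7/(1−δ) ≥ 12 + 5δ/(1−δ).
Multiplying by (1−δ): 7 ≥ 12(1−δ) + 5δ = 12 − 7δ.
So 7δ ≥ 5, i.e. δ ≥ 5/7.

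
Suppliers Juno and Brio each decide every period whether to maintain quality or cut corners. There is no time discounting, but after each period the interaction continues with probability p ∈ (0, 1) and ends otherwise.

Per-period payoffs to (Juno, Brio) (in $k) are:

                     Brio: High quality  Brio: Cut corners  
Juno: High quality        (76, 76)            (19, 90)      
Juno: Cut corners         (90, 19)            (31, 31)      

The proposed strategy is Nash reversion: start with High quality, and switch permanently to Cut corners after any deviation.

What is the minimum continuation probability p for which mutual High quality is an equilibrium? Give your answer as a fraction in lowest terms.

14/59

Expected cooperation value is 76 + p·76 + p²·76 + … = 76/(1−p); deviation gives 90 + p·31/(1−p).
76 ≥ 90(1−p) + 31p ⇒ 59p ≥ 14 ⇒ p ≥ 14/59.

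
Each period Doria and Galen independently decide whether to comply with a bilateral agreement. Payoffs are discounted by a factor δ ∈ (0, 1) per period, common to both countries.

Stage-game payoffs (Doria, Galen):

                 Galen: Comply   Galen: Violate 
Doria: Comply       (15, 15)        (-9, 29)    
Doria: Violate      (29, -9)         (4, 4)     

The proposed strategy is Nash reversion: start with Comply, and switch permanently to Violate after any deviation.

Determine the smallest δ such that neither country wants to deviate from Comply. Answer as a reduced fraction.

15/(1−δ) ≥ 29 + 4δ/(1−δ)
15 ≥ 29 − 25δ
δ ≥ 14/25.

14/25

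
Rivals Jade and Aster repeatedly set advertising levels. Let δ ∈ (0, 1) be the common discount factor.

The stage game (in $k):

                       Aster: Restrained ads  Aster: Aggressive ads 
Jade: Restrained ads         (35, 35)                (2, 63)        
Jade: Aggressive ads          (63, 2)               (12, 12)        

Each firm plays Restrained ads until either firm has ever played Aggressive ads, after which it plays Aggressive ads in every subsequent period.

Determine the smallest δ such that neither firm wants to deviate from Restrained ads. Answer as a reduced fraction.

28/51

Cooperation forever yields 35 each period: 35/(1−δ).
Deviating yields 63 once, then 12 forever: 63 + 12δ/(1−δ).
No profitable deviation requires 35/(1−δ) ≥ 63 + 12δ/(1−δ).
Multiplying by (1−δ): 35 ≥ 63(1−δ) + 12δ = 63 − 51δ.
So 51δ ≥ 28, i.e. δ ≥ 28/51.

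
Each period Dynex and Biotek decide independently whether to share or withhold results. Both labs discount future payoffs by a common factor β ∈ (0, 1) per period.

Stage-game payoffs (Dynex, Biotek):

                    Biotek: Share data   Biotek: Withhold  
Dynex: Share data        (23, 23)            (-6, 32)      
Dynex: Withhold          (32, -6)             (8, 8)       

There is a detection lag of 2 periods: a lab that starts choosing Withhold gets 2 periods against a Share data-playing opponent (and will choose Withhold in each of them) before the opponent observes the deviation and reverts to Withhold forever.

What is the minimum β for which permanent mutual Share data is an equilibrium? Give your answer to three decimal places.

Deviating for the 2 undetected periods gains 32−23 = 9 per period over cooperation, then loses 23−8 = 15 per period forever once punishment starts.
Gain: 9(1 + β + … + β^1); loss: 15·β^2/(1−β).
No profitable deviation ⇔ 9(1−β^2) ≤ 15·β^2, i.e. β^2 ≥ 9/(9+15) = 3/8.
Hence β ≥ (3/8)^(1/2) ≈ 0.612.

0.612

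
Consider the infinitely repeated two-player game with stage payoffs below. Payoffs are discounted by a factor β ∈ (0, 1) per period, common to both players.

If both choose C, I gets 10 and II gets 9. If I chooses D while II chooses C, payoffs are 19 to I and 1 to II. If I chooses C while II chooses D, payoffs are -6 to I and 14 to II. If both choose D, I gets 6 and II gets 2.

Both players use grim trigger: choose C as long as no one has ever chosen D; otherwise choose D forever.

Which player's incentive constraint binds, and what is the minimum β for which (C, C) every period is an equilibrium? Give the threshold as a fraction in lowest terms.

I's threshold: (19−10)/(19−6) = 9/13.
II's threshold: (14−9)/(14−2) = 5/12.
9/13 > 5/12, so I binds and β* = 9/13.

I; β ≥ 9/13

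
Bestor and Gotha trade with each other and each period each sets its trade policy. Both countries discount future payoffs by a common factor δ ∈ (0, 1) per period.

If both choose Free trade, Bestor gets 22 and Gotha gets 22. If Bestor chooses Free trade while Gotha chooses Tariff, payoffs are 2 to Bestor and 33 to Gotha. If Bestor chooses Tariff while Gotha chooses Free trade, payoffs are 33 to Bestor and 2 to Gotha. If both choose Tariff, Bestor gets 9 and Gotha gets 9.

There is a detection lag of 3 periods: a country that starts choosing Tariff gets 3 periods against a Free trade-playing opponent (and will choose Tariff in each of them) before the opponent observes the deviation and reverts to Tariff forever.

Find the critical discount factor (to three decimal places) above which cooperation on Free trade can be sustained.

A deviator earns 33 for 3 periods, then 9 forever; cooperating earns 22 forever. Multiplying the IC by (1−δ):
22 ≥ 33(1−δ^3) + 9δ^3, so 24·δ^3 ≥ 11 and δ^3 ≥ 11/24.
δ ≥ (11/24)^(1/3) ≈ 0.771.

0.771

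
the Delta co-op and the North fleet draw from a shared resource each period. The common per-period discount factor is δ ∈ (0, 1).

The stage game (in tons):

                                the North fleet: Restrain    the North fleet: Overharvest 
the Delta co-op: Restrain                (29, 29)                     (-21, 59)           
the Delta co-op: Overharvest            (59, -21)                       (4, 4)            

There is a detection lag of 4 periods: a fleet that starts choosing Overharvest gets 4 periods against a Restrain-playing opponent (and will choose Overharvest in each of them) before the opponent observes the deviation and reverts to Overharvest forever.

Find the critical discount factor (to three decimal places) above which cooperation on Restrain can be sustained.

Deviating for the 4 undetected periods gains 59−29 = 30 per period over cooperation, then loses 29−4 = 25 per period forever once punishment starts.
Gain: 30(1 + δ + … + δ^3); loss: 25·δ^4/(1−δ).
No profitable deviation ⇔ 30(1−δ^4) ≤ 25·δ^4, i.e. δ^4 ≥ 30/(30+25) = 6/11.
Hence δ ≥ (6/11)^(1/4) ≈ 0.859.

0.859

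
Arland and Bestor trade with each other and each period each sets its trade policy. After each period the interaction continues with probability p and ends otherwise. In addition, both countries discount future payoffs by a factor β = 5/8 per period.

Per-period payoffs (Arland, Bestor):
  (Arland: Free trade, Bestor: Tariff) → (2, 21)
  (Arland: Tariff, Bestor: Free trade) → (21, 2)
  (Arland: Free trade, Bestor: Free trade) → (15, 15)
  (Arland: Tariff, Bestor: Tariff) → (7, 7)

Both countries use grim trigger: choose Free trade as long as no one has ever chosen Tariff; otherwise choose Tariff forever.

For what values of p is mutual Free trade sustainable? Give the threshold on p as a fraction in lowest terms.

24/35

With continuation probability p and discount β, the effective per-period discount factor is βp.
Grim-trigger IC: βp ≥ (21−15)/(21−7) = 3/7.
So p ≥ (3/7)/(5/8) = 24/35.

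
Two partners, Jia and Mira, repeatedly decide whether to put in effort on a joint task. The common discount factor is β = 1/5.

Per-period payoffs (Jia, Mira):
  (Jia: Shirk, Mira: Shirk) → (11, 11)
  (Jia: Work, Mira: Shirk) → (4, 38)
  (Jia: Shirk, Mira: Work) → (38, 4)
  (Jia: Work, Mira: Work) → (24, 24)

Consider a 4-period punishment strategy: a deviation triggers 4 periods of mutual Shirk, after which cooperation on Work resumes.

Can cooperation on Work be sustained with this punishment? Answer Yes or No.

A one-shot deviation gives 38 now, then 11 for 4 periods, then back to 24.
Gain from deviating: (38−24) today; loss: (24−11) in each of the next 4 periods.
No-deviation condition: (24−11)(β+…+β^4) ≥ 38−24, i.e. β+…+β^4 ≥ 14/13.
At β = 1/5: β+…+β^4 = 0.2496 < 1.0769.
So cooperation is not sustainable.

No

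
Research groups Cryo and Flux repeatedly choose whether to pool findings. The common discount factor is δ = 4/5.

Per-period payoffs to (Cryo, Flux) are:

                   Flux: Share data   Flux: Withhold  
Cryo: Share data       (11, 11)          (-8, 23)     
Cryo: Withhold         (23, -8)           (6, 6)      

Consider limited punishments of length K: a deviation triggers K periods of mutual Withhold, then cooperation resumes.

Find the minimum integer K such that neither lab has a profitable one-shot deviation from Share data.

5

IC: δ(1−δ^K)/(1−δ) ≥ (23−11)/(11−6) = 12/5.
With δ = 4/5: need 1 − δ^K ≥ 12/5·(1−4/5)/(4/5), i.e. δ^K ≤ 0.4000.
Since (4/5)^4 = 0.4096 and (4/5)^5 = 0.3277, the smallest such K is 5.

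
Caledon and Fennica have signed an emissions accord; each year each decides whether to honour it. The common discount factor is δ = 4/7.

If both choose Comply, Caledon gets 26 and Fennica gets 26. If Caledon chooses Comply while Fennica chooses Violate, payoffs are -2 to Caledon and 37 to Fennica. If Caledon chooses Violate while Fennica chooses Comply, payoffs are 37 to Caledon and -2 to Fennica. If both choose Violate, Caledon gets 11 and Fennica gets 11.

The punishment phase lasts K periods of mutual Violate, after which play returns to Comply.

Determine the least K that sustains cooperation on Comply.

2

Need Σ_{k=1}^{K} δ^k ≥ (37−26)/(26−11) = 0.7333 at δ = 4/7.
At K = 1 the sum is 0.5714 < 0.7333; at K = 2 it is 0.8980 ≥ 0.7333.
So the minimum punishment length is K = 2.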